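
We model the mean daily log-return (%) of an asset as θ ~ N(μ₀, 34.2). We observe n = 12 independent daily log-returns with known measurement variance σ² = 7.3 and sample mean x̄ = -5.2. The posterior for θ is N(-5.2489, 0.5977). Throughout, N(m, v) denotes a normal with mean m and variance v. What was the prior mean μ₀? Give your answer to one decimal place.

The posterior mean is a precision-weighted average: μ_n = (τ₀μ₀ + τ_data·x̄)/(τ₀+τ_data), with τ₀=1/σ₀² and τ_data=n/σ².
Here τ₀ = 1/34.2 = 0.029240 and τ_data = 12/7.3 = 1.643836, so τ_n = 1.673076.
Rearranging for μ₀: μ₀ = (μ_n·τ_n − τ_data·x̄)/τ₀ = (-5.2489·1.673076 − 1.643836·-5.2) / 0.029240 = -0.233861/0.029240 ≈ -8.0.

μ₀ = -8.0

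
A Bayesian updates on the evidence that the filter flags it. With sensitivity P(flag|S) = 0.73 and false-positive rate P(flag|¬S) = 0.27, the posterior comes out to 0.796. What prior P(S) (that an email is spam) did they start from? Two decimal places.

In odds form, posterior odds = prior odds × likelihood ratio, so prior odds = posterior odds ÷ LR.
Posterior odds = 0.796/(1−0.796) = 3.9020. LR = 0.73/0.27 = 2.7037.
Prior odds = 3.9020/2.7037 = 1.4432, so P(S) = 1.4432/(1+1.4432) ≈ 0.59.

P(S) = 0.59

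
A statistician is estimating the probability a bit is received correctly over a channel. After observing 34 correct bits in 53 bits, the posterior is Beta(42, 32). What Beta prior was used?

Beta(8, 13)

A Beta(α, β) prior with s successes and f failures in binomial data gives a Beta(α+s, β+f) posterior.
So α = 42 − 34 = 8 and β = 32 − 19 = 13.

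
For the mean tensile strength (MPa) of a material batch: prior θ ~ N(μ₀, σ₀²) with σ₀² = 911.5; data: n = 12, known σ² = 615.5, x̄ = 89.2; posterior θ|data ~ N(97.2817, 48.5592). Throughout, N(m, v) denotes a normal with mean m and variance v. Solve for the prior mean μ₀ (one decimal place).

The posterior mean is a precision-weighted average: μ_n = (τ₀μ₀ + τ_data·x̄)/(τ₀+τ_data), with τ₀=1/σ₀² and τ_data=n/σ².
Here τ₀ = 1/911.5 = 0.001097 and τ_data = 12/615.5 = 0.019496, so τ_n = 0.020593.
Rearranging for μ₀: μ₀ = (μ_n·τ_n − τ_data·x̄)/τ₀ = (97.2817·0.020593 − 0.019496·89.2) / 0.001097 = 0.264279/0.001097 ≈ 240.9.

μ₀ = 240.9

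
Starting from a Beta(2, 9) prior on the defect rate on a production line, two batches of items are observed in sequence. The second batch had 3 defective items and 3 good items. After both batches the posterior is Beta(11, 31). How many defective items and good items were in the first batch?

6 defective items and 19 good items

Sequential conjugate updates are equivalent to a single update on the pooled data, so total successes = posterior α − prior α and total failures = posterior β − prior β.
Total across both batches: 11−2=9 defective items, 31−9=22 good items.
Subtract the second batch: 9−3=6 defective items and 22−3=19 good items.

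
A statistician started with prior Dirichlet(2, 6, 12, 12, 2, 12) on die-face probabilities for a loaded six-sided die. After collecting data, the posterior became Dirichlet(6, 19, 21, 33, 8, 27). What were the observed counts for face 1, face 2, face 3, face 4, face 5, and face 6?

For a Dirichlet(α) prior with multinomial counts c, the posterior is Dirichlet(α + c) componentwise.
Counts are posterior − prior componentwise: 6−2=4, 19−6=13, 21−12=9, 33−12=21, 8−2=6, 27−12=15.

counts (4, 13, 9, 21, 6, 15)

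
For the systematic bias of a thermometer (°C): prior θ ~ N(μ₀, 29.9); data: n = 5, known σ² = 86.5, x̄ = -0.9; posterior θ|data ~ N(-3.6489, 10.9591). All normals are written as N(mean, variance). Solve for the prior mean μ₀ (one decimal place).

The posterior mean is a precision-weighted average: μ_n = (τ₀μ₀ + τ_data·x̄)/(τ₀+τ_data), with τ₀=1/σ₀² and τ_data=n/σ².
Here τ₀ = 1/29.9 = 0.033445 and τ_data = 5/86.5 = 0.057803, so τ_n = 0.091248.
Rearranging for μ₀: μ₀ = (μ_n·τ_n − τ_data·x̄)/τ₀ = (-3.6489·0.091248 − 0.057803·-0.9) / 0.033445 = -0.280932/0.033445 ≈ -8.4.

μ₀ = -8.4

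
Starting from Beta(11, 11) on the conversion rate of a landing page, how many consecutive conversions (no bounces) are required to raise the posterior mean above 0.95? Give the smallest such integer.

k = 199

After k conversions and 0 bounces the posterior is Beta(11+k, 11), with mean (11+k)/(11+11+k).
Set (11+k)/(22+k) > 0.95 and solve: k > (0.95·22 − 11)/(1 − 0.95) = 198.000.
The smallest integer exceeding 198.000 is 199.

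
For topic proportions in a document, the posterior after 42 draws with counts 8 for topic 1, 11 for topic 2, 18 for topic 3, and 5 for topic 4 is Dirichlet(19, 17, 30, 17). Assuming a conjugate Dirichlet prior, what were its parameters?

For a Dirichlet(α) prior with multinomial counts c, the posterior is Dirichlet(α + c) componentwise.
Subtract each count from the matching posterior parameter: 19−8=11, 17−11=6, 30−18=12, 17−5=12.

Dirichlet(11, 6, 12, 12)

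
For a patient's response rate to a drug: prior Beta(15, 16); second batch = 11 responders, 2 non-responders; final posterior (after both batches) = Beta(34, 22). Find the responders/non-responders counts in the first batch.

8 responders and 4 non-responders

Because Beta–binomial updating is additive in the counts, the combined data contributed (α_post−α_prior, β_post−β_prior) successes and failures.
Total across both batches: 34−15=19 responders, 22−16=6 non-responders.
Subtract the second batch: 19−11=8 responders and 6−2=4 non-responders.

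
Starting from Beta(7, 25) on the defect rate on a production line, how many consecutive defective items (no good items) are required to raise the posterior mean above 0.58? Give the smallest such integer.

k = 28

After k defective items and 0 good items the posterior is Beta(7+k, 25), with mean (7+k)/(7+25+k).
Set (7+k)/(32+k) > 0.58 and solve: k > (0.58·32 − 7)/(1 − 0.58) = 27.524.
The smallest integer exceeding 27.524 is 28.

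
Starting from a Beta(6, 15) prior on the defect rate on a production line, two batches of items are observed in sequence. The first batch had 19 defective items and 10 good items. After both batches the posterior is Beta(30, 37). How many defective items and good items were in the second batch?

5 defective items and 12 good items

Because Beta–binomial updating is additive in the counts, the combined data contributed (α_post−α_prior, β_post−β_prior) successes and failures.
Total across both batches: 30−6=24 defective items, 37−15=22 good items.
Subtract the first batch: 24−19=5 defective items and 22−10=12 good items.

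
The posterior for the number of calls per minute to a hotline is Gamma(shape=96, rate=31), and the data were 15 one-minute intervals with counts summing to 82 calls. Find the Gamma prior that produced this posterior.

A Gamma(α, β) prior (rate parametrization) on a Poisson rate with n observations summing to S gives posterior Gamma(α+S, β+n).
So α = 96 − 82 = 14 and β = 31 − 15 = 16.

Gamma(shape=14, rate=16)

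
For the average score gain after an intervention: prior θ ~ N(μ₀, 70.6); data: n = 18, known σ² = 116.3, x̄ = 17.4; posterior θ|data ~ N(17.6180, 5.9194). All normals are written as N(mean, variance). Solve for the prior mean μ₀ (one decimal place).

The posterior mean is a precision-weighted average: μ_n = (τ₀μ₀ + τ_data·x̄)/(τ₀+τ_data), with τ₀=1/σ₀² and τ_data=n/σ².
Here τ₀ = 1/70.6 = 0.014164 and τ_data = 18/116.3 = 0.154772, so τ_n = 0.168936.
Rearranging for μ₀: μ₀ = (μ_n·τ_n − τ_data·x̄)/τ₀ = (17.6180·0.168936 − 0.154772·17.4) / 0.014164 = 0.283282/0.014164 ≈ 20.0.

μ₀ = 20.0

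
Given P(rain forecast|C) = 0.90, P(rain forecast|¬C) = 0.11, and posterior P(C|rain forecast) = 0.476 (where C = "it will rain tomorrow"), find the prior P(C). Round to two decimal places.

P(C) = 0.10

In odds form, posterior odds = prior odds × likelihood ratio, so prior odds = posterior odds ÷ LR.
Posterior odds = 0.476/(1−0.476) = 0.9084. LR = 0.90/0.11 = 8.1818.
Prior odds = 0.9084/8.1818 = 0.1110, so P(C) = 0.1110/(1+0.1110) ≈ 0.10.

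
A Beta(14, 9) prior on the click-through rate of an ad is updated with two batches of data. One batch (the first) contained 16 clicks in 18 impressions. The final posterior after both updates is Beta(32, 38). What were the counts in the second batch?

Because Beta–binomial updating is additive in the counts, the combined data contributed (α_post−α_prior, β_post−β_prior) successes and failures.
Total across both batches: 32−14=18 clicks, 38−9=29 non-clicks.
Subtract the first batch: 18−16=2 clicks and 29−2=27 non-clicks.

2 clicks and 27 non-clicks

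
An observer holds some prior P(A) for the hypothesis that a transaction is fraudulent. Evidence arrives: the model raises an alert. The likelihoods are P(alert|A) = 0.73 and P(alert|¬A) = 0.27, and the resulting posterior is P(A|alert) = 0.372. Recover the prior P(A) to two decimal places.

P(A) = 0.18

In odds form, posterior odds = prior odds × likelihood ratio, so prior odds = posterior odds ÷ LR.
Posterior odds = 0.372/(1−0.372) = 0.5924. LR = 0.73/0.27 = 2.7037.
Prior odds = 0.5924/2.7037 = 0.2191, so P(A) = 0.2191/(1+0.2191) ≈ 0.18.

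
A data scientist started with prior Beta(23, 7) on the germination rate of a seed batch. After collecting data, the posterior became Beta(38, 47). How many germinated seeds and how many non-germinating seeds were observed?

Beta is conjugate to the binomial likelihood: posterior = Beta(a+s, b+f).
Match parameters: s=38−23=15, f=47−7=40.

15 germinated seeds and 40 non-germinating seeds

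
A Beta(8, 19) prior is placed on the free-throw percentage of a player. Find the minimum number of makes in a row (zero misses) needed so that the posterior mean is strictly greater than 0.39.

After k makes and 0 misses the posterior is Beta(8+k, 19), with mean (8+k)/(8+19+k).
Set (8+k)/(27+k) > 0.39 and solve: k > (0.39·27 − 8)/(1 − 0.39) = 4.148.
The smallest integer exceeding 4.148 is 5.

k = 5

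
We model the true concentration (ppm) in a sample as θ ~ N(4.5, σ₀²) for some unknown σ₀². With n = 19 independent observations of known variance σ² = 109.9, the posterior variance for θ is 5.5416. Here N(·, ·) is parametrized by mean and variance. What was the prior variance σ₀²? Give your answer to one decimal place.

For the Normal–Normal model with known σ², precisions add: τ_n = τ₀ + n/σ².
So 1/σ₀² = 1/5.5416 − 19/109.9 = 0.180453 − 0.172884 = 0.007569.
Hence σ₀² = 1/0.007569 ≈ 132.1.

σ₀² = 132.1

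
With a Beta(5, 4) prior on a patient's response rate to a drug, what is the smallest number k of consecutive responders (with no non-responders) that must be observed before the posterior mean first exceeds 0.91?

After k responders and 0 non-responders the posterior is Beta(5+k, 4), with mean (5+k)/(5+4+k).
Set (5+k)/(9+k) > 0.91 and solve: k > (0.91·9 − 5)/(1 − 0.91) = 35.444.
The smallest integer exceeding 35.444 is 36, and checking k=36: (41)/(45) = 0.9111 > 0.91.

k = 36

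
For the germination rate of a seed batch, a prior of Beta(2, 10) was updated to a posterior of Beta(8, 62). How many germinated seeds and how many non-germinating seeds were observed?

6 germinated seeds and 52 non-germinating seeds

Beta is conjugate to the binomial likelihood: posterior = Beta(α+s, β+f).
So s = 8 − 2 = 6 and f = 62 − 10 = 52.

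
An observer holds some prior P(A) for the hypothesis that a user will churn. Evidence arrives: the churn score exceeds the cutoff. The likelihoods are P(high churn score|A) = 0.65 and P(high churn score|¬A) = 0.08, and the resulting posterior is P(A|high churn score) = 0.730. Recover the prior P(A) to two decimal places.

In odds form, posterior odds = prior odds × likelihood ratio, so prior odds = posterior odds ÷ LR.
Posterior odds = 0.730/(1−0.730) = 2.7037. LR = 0.65/0.08 = 8.1250.
Prior odds = 2.7037/8.1250 = 0.3328, so P(A) = 0.3328/(1+0.3328) ≈ 0.25.

P(A) = 0.25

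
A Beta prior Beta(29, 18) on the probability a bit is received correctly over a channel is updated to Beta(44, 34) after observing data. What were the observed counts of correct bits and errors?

15 correct bits and 16 errors

Under Beta–binomial conjugacy the posterior parameters are (α+s, β+f).
Match parameters: s=44−29=15, f=34−18=16.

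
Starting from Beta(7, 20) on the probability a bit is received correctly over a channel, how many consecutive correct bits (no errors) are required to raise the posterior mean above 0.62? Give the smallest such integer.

k = 26

After k correct bits and 0 errors the posterior is Beta(7+k, 20), with mean (7+k)/(7+20+k).
Set (7+k)/(27+k) > 0.62 and solve: k > (0.62·27 − 7)/(1 − 0.62) = 25.632.
The smallest integer exceeding 25.632 is 26, and checking k=26: (33)/(53) = 0.6226 > 0.62.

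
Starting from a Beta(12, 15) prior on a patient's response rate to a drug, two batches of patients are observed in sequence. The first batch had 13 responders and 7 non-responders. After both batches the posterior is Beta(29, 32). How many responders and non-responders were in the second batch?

Sequential conjugate updates are equivalent to a single update on the pooled data, so total successes = posterior α − prior α and total failures = posterior β − prior β.
Total across both batches: 29−12=17 responders, 32−15=17 non-responders.
Subtract the first batch: 17−13=4 responders and 17−7=10 non-responders.

4 responders and 10 non-responders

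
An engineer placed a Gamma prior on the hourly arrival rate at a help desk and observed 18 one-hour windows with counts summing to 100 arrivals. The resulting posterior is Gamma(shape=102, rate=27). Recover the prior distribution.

Gamma–Poisson conjugacy: posterior shape = α + Σxᵢ, posterior rate = β + n.
So α = 102 − 100 = 2 and β = 27 − 18 = 9.

Gamma(shape=2, rate=9)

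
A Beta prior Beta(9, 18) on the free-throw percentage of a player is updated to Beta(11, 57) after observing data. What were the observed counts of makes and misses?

2 makes and 39 misses

A Beta(a, b) prior with s successes and f failures in binomial data gives a Beta(a+s, b+f) posterior.
So s = 11 − 9 = 2 and f = 57 − 18 = 39.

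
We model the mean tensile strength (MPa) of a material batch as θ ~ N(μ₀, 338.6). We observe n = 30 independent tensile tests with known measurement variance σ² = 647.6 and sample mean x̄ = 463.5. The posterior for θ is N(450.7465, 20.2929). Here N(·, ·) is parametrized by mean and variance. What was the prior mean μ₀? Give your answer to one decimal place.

With known observation variance, the Normal–Normal posterior has precision τ_n = τ₀ + n/σ² and mean μ_n = (τ₀μ₀ + (n/σ²)x̄)/τ_n.
Here τ₀ = 1/338.6 = 0.002953 and τ_data = 30/647.6 = 0.046325, so τ_n = 0.049278.
Rearranging for μ₀: μ₀ = (μ_n·τ_n − τ_data·x̄)/τ₀ = (450.7465·0.049278 − 0.046325·463.5) / 0.002953 = 0.740249/0.002953 ≈ 250.7.

μ₀ = 250.7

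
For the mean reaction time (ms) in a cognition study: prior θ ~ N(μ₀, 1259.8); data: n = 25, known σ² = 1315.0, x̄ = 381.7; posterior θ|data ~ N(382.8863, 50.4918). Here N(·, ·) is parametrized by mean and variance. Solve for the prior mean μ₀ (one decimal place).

μ₀ = 411.3

With known observation variance, the Normal–Normal posterior has precision τ_n = τ₀ + n/σ² and mean μ_n = (τ₀μ₀ + (n/σ²)x̄)/τ_n.
Here τ₀ = 1/1259.8 = 0.000794 and τ_data = 25/1315.0 = 0.019011, so τ_n = 0.019805.
Rearranging for μ₀: μ₀ = (μ_n·τ_n − τ_data·x̄)/τ₀ = (382.8863·0.019805 − 0.019011·381.7) / 0.000794 = 0.326564/0.000794 ≈ 411.3.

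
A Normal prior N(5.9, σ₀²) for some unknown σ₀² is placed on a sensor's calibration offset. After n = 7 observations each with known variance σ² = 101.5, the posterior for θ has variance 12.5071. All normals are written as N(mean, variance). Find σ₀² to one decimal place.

σ₀² = 91.0

Posterior precision equals prior precision plus data precision: 1/σ_n² = 1/σ₀² + n/σ².
So 1/σ₀² = 1/12.5071 − 7/101.5 = 0.079955 − 0.068966 = 0.010989.
Hence σ₀² = 1/0.010989 ≈ 91.0.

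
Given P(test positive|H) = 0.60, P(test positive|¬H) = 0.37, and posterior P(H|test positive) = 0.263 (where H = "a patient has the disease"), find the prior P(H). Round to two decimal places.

P(H) = 0.18

Bayes' rule in odds form gives O(H|E) = O(H)·[P(E|H)/P(E|¬H)], hence O(H) = O(H|E)/LR.
Posterior odds = 0.263/(1−0.263) = 0.3569. LR = 0.60/0.37 = 1.6216.
Prior odds = 0.3569/1.6216 = 0.2201, so P(H) = 0.2201/(1+0.2201) ≈ 0.18.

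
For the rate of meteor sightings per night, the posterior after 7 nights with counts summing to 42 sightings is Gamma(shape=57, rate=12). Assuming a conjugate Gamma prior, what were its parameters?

Gamma(shape=15, rate=5)

A Gamma(α, β) prior (rate parametrization) on a Poisson rate with n observations summing to S gives posterior Gamma(α+S, β+n).
So α = 57 − 42 = 15 and β = 12 − 7 = 5.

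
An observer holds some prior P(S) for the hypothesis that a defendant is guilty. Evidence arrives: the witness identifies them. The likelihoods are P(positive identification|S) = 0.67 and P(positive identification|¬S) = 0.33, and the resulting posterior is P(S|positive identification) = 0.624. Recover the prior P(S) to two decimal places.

Bayes' rule in odds form gives O(S|E) = O(S)·[P(E|S)/P(E|¬S)], hence O(S) = O(S|E)/LR.
Posterior odds = 0.624/(1−0.624) = 1.6596. LR = 0.67/0.33 = 2.0303.
Prior odds = 1.6596/2.0303 = 0.8174, so P(S) = 0.8174/(1+0.8174) ≈ 0.45.

P(S) = 0.45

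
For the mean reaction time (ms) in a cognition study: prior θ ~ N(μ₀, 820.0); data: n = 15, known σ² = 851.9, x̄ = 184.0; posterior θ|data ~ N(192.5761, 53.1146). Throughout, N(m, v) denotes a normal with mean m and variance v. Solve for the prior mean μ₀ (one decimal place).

μ₀ = 316.4

The posterior mean is a precision-weighted average: μ_n = (τ₀μ₀ + τ_data·x̄)/(τ₀+τ_data), with τ₀=1/σ₀² and τ_data=n/σ².
Here τ₀ = 1/820.0 = 0.001220 and τ_data = 15/851.9 = 0.017608, so τ_n = 0.018828.
Rearranging for μ₀: μ₀ = (μ_n·τ_n − τ_data·x̄)/τ₀ = (192.5761·0.018828 − 0.017608·184.0) / 0.001220 = 0.385951/0.001220 ≈ 316.4.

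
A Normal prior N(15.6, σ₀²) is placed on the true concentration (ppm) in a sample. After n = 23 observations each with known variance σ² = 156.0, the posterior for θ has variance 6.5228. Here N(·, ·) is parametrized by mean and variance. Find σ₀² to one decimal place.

σ₀² = 170.3

Posterior precision equals prior precision plus data precision: 1/σ_n² = 1/σ₀² + n/σ².
So 1/σ₀² = 1/6.5228 − 23/156.0 = 0.153308 − 0.147436 = 0.005872.
Hence σ₀² = 1/0.005872 ≈ 170.3.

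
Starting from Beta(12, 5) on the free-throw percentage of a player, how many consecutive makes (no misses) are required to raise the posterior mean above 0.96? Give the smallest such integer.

After k makes and 0 misses the posterior is Beta(12+k, 5), with mean (12+k)/(12+5+k).
Set (12+k)/(17+k) > 0.96 and solve: k > (0.96·17 − 12)/(1 − 0.96) = 108.000.
The smallest integer exceeding 108.000 is 109.

k = 109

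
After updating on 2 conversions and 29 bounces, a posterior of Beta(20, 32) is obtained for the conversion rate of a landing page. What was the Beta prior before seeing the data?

Beta(18, 3)

Beta is conjugate to the binomial likelihood: posterior = Beta(α+s, β+f).
Subtract the data counts: 20−2=18, 32−29=3.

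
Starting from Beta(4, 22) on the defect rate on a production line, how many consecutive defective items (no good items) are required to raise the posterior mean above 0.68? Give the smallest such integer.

After k defective items and 0 good items the posterior is Beta(4+k, 22), with mean (4+k)/(4+22+k).
Set (4+k)/(26+k) > 0.68 and solve: k > (0.68·26 − 4)/(1 − 0.68) = 42.750.
The smallest integer exceeding 42.750 is 43, and checking k=43: (47)/(69) = 0.6812 > 0.68.

k = 43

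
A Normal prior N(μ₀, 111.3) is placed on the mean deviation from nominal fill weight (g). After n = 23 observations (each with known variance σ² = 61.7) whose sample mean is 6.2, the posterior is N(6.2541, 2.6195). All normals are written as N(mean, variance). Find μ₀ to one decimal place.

With known observation variance, the Normal–Normal posterior has precision τ_n = τ₀ + n/σ² and mean μ_n = (τ₀μ₀ + (n/σ²)x̄)/τ_n.
Here τ₀ = 1/111.3 = 0.008985 and τ_data = 23/61.7 = 0.372771, so τ_n = 0.381756.
Rearranging for μ₀: μ₀ = (μ_n·τ_n − τ_data·x̄)/τ₀ = (6.2541·0.381756 − 0.372771·6.2) / 0.008985 = 0.076360/0.008985 ≈ 8.5.

μ₀ = 8.5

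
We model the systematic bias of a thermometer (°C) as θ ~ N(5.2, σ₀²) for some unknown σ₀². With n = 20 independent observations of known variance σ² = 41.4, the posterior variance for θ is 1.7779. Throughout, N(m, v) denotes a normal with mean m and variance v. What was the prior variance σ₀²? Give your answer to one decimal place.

σ₀² = 12.6

Posterior precision equals prior precision plus data precision: 1/σ_n² = 1/σ₀² + n/σ².
So 1/σ₀² = 1/1.7779 − 20/41.4 = 0.562461 − 0.483092 = 0.079369.
Hence σ₀² = 1/0.079369 ≈ 12.6.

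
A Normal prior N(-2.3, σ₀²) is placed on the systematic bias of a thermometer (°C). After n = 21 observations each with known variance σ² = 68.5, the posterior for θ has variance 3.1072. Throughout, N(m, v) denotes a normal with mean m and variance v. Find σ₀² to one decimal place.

σ₀² = 65.5

Posterior precision equals prior precision plus data precision: 1/σ_n² = 1/σ₀² + n/σ².
So 1/σ₀² = 1/3.1072 − 21/68.5 = 0.321833 − 0.306569 = 0.015264.
Hence σ₀² = 1/0.015264 ≈ 65.5.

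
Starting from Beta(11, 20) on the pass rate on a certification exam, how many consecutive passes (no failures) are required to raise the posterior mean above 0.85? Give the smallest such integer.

After k passes and 0 failures the posterior is Beta(11+k, 20), with mean (11+k)/(11+20+k).
Set (11+k)/(31+k) > 0.85 and solve: k > (0.85·31 − 11)/(1 − 0.85) = 102.333.
The smallest integer exceeding 102.333 is 103, and checking k=103: (114)/(134) = 0.8507 > 0.85.

k = 103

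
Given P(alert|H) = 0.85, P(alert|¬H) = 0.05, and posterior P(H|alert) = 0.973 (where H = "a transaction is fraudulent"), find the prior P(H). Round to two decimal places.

P(H) = 0.68

In odds form, posterior odds = prior odds × likelihood ratio, so prior odds = posterior odds ÷ LR.
Posterior odds = 0.973/(1−0.973) = 36.0370. LR = 0.85/0.05 = 17.0000.
Prior odds = 36.0370/17.0000 = 2.1198, so P(H) = 2.1198/(1+2.1198) ≈ 0.68.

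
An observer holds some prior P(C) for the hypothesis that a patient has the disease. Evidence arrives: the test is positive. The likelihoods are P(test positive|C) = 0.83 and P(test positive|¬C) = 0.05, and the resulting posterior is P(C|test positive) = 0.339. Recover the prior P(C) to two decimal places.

P(C) = 0.03

Bayes' rule in odds form gives O(C|E) = O(C)·[P(E|C)/P(E|¬C)], hence O(C) = O(C|E)/LR.
Posterior odds = 0.339/(1−0.339) = 0.5129. LR = 0.83/0.05 = 16.6000.
Prior odds = 0.5129/16.6000 = 0.0309, so P(C) = 0.0309/(1+0.0309) ≈ 0.03.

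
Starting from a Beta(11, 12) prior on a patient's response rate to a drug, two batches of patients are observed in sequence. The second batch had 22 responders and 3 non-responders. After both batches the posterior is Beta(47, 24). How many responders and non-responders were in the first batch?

14 responders and 9 non-responders

Sequential conjugate updates are equivalent to a single update on the pooled data, so total successes = posterior α − prior α and total failures = posterior β − prior β.
Total across both batches: 47−11=36 responders, 24−12=12 non-responders.
Subtract the second batch: 36−22=14 responders and 12−3=9 non-responders.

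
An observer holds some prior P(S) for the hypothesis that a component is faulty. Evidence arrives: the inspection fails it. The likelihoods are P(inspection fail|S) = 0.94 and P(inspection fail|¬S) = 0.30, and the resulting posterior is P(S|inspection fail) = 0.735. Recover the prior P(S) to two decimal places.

Bayes' rule in odds form gives O(S|E) = O(S)·[P(E|S)/P(E|¬S)], hence O(S) = O(S|E)/LR.
Posterior odds = 0.735/(1−0.735) = 2.7736. LR = 0.94/0.30 = 3.1333.
Prior odds = 2.7736/3.1333 = 0.8852, so P(S) = 0.8852/(1+0.8852) ≈ 0.47.

P(S) = 0.47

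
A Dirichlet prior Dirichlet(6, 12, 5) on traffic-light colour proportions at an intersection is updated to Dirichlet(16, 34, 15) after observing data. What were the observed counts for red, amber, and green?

For a Dirichlet(α) prior with multinomial counts c, the posterior is Dirichlet(α + c) componentwise.
Counts are posterior − prior componentwise: 16−6=10, 34−12=22, 15−5=10.

counts (10, 22, 10)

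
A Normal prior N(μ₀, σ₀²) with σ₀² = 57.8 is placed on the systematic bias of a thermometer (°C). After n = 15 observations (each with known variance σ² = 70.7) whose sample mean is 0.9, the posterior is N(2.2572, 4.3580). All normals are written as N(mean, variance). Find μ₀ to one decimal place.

μ₀ = 18.9

The posterior mean is a precision-weighted average: μ_n = (τ₀μ₀ + τ_data·x̄)/(τ₀+τ_data), with τ₀=1/σ₀² and τ_data=n/σ².
Here τ₀ = 1/57.8 = 0.017301 and τ_data = 15/70.7 = 0.212164, so τ_n = 0.229465.
Rearranging for μ₀: μ₀ = (μ_n·τ_n − τ_data·x̄)/τ₀ = (2.2572·0.229465 − 0.212164·0.9) / 0.017301 = 0.327001/0.017301 ≈ 18.9.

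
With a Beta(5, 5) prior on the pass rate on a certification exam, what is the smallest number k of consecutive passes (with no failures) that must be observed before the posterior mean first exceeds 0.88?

k = 32

After k passes and 0 failures the posterior is Beta(5+k, 5), with mean (5+k)/(5+5+k).
Set (5+k)/(10+k) > 0.88 and solve: k > (0.88·10 − 5)/(1 − 0.88) = 31.667.
The smallest integer exceeding 31.667 is 32, and checking k=32: (37)/(42) = 0.8810 > 0.88.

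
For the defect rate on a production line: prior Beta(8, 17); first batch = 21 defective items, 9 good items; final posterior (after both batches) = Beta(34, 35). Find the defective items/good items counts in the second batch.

5 defective items and 9 good items

Because Beta–binomial updating is additive in the counts, the combined data contributed (α_post−α_prior, β_post−β_prior) successes and failures.
Total across both batches: 34−8=26 defective items, 35−17=18 good items.
Subtract the first batch: 26−21=5 defective items and 18−9=9 good items.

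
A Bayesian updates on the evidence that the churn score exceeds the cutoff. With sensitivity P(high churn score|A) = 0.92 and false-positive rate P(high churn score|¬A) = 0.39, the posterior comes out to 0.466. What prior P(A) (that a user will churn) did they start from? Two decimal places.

Bayes' rule in odds form gives O(A|E) = O(A)·[P(E|A)/P(E|¬A)], hence O(A) = O(A|E)/LR.
Posterior odds = 0.466/(1−0.466) = 0.8727. LR = 0.92/0.39 = 2.3590.
Prior odds = 0.8727/2.3590 = 0.3699, so P(A) = 0.3699/(1+0.3699) ≈ 0.27.

P(A) = 0.27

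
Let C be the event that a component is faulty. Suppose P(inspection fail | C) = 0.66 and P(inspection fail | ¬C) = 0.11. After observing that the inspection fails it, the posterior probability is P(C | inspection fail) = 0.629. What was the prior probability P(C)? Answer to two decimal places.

P(C) = 0.22

In odds form, posterior odds = prior odds × likelihood ratio, so prior odds = posterior odds ÷ LR.
Posterior odds = 0.629/(1−0.629) = 1.6954. LR = 0.66/0.11 = 6.0000.
Prior odds = 1.6954/6.0000 = 0.2826, so P(C) = 0.2826/(1+0.2826) ≈ 0.22.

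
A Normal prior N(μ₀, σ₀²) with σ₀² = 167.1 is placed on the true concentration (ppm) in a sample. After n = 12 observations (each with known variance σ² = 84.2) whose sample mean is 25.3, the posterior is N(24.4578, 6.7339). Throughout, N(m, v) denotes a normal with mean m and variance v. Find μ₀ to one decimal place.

The posterior mean is a precision-weighted average: μ_n = (τ₀μ₀ + τ_data·x̄)/(τ₀+τ_data), with τ₀=1/σ₀² and τ_data=n/σ².
Here τ₀ = 1/167.1 = 0.005984 and τ_data = 12/84.2 = 0.142518, so τ_n = 0.148502.
Rearranging for μ₀: μ₀ = (μ_n·τ_n − τ_data·x̄)/τ₀ = (24.4578·0.148502 − 0.142518·25.3) / 0.005984 = 0.026327/0.005984 ≈ 4.4.

μ₀ = 4.4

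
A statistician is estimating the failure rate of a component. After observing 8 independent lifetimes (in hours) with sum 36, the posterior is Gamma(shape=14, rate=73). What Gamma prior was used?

Gamma(shape=6, rate=37)

Gamma–exponential conjugacy: posterior shape = α + n, posterior rate = β + Σtᵢ.
So α = 14 − 8 = 6 and β = 73 − 36 = 37.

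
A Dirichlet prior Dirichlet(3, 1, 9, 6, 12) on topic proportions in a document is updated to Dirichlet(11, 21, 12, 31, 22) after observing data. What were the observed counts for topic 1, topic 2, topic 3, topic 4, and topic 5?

counts (8, 20, 3, 25, 10)

For a Dirichlet(α) prior with multinomial counts c, the posterior is Dirichlet(α + c) componentwise.
Counts are posterior − prior componentwise: 11−3=8, 21−1=20, 12−9=3, 31−6=25, 22−12=10.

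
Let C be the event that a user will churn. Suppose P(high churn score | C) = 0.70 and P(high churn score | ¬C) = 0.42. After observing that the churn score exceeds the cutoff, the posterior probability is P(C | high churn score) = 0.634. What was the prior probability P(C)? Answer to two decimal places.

Bayes' rule in odds form gives O(C|E) = O(C)·[P(E|C)/P(E|¬C)], hence O(C) = O(C|E)/LR.
Posterior odds = 0.634/(1−0.634) = 1.7322. LR = 0.70/0.42 = 1.6667.
Prior odds = 1.7322/1.6667 = 1.0393, so P(C) = 1.0393/(1+1.0393) ≈ 0.51.

P(C) = 0.51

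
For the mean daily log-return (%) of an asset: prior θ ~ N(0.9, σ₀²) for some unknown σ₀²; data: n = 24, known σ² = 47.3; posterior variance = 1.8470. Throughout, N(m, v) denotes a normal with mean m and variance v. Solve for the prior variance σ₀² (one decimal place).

Posterior precision equals prior precision plus data precision: 1/σ_n² = 1/σ₀² + n/σ².
So 1/σ₀² = 1/1.8470 − 24/47.3 = 0.541419 − 0.507400 = 0.034019.
Hence σ₀² = 1/0.034019 ≈ 29.4.

σ₀² = 29.4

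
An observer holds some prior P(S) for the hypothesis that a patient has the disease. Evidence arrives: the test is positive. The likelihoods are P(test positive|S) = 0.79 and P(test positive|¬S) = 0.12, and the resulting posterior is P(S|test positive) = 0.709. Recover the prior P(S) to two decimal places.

P(S) = 0.27

In odds form, posterior odds = prior odds × likelihood ratio, so prior odds = posterior odds ÷ LR.
Posterior odds = 0.709/(1−0.709) = 2.4364. LR = 0.79/0.12 = 6.5833.
Prior odds = 2.4364/6.5833 = 0.3701, so P(S) = 0.3701/(1+0.3701) ≈ 0.27.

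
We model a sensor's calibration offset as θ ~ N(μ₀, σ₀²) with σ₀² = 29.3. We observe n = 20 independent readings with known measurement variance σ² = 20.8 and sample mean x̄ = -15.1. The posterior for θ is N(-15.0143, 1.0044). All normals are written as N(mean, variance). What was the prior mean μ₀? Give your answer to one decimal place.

With known observation variance, the Normal–Normal posterior has precision τ_n = τ₀ + n/σ² and mean μ_n = (τ₀μ₀ + (n/σ²)x̄)/τ_n.
Here τ₀ = 1/29.3 = 0.034130 and τ_data = 20/20.8 = 0.961538, so τ_n = 0.995668.
Rearranging for μ₀: μ₀ = (μ_n·τ_n − τ_data·x̄)/τ₀ = (-15.0143·0.995668 − 0.961538·-15.1) / 0.034130 = -0.430034/0.034130 ≈ -12.6.

μ₀ = -12.6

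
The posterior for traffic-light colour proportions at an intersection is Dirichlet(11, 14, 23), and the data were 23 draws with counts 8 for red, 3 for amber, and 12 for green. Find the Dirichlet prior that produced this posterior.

For a Dirichlet(α) prior with multinomial counts c, the posterior is Dirichlet(α + c) componentwise.
Subtract each count from the matching posterior parameter: 11−8=3, 14−3=11, 23−12=11.

Dirichlet(3, 11, 11)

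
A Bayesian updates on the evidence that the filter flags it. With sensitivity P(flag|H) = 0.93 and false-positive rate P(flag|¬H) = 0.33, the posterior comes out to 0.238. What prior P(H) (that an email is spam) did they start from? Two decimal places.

P(H) = 0.10

In odds form, posterior odds = prior odds × likelihood ratio, so prior odds = posterior odds ÷ LR.
Posterior odds = 0.238/(1−0.238) = 0.3123. LR = 0.93/0.33 = 2.8182.
Prior odds = 0.3123/2.8182 = 0.1108, so P(H) = 0.1108/(1+0.1108) ≈ 0.10.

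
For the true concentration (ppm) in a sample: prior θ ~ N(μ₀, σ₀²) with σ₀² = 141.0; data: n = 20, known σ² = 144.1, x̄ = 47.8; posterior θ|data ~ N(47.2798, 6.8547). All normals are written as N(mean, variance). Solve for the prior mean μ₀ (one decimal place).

The posterior mean is a precision-weighted average: μ_n = (τ₀μ₀ + τ_data·x̄)/(τ₀+τ_data), with τ₀=1/σ₀² and τ_data=n/σ².
Here τ₀ = 1/141.0 = 0.007092 and τ_data = 20/144.1 = 0.138793, so τ_n = 0.145885.
Rearranging for μ₀: μ₀ = (μ_n·τ_n − τ_data·x̄)/τ₀ = (47.2798·0.145885 − 0.138793·47.8) / 0.007092 = 0.263108/0.007092 ≈ 37.1.

μ₀ = 37.1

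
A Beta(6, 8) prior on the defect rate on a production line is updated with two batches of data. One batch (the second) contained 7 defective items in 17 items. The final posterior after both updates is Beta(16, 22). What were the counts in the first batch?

3 defective items and 4 good items

Because Beta–binomial updating is additive in the counts, the combined data contributed (α_post−α_prior, β_post−β_prior) successes and failures.
Total across both batches: 16−6=10 defective items, 22−8=14 good items.
Subtract the second batch: 10−7=3 defective items and 14−10=4 good items.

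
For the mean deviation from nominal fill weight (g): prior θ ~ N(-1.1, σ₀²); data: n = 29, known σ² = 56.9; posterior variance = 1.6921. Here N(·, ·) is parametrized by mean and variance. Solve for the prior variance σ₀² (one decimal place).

σ₀² = 12.3

For the Normal–Normal model with known σ², precisions add: τ_n = τ₀ + n/σ².
So 1/σ₀² = 1/1.6921 − 29/56.9 = 0.590982 − 0.509666 = 0.081316.
Hence σ₀² = 1/0.081316 ≈ 12.3.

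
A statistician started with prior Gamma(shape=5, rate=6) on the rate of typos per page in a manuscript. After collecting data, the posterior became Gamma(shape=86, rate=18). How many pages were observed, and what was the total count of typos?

n = 12 pages with total 81 typos

A Gamma(α, β) prior (rate parametrization) on a Poisson rate with n observations summing to S gives posterior Gamma(α+S, β+n).
Matching: Σxᵢ = 86 − 5 = 81 and n = 18 − 6 = 12.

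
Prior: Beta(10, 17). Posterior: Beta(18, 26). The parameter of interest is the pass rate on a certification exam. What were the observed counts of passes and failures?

A Beta(a, b) prior with s successes and f failures in binomial data gives a Beta(a+s, b+f) posterior.
Match parameters: s=18−10=8, f=26−17=9.

8 passes and 9 failures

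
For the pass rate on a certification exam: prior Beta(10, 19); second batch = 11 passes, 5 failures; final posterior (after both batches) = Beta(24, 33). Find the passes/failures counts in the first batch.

3 passes and 9 failures

Because Beta–binomial updating is additive in the counts, the combined data contributed (α_post−α_prior, β_post−β_prior) successes and failures.
Total across both batches: 24−10=14 passes, 33−19=14 failures.
Subtract the second batch: 14−11=3 passes and 14−5=9 failures.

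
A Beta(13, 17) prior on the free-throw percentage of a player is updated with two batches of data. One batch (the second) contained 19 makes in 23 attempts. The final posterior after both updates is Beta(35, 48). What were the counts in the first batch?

Sequential conjugate updates are equivalent to a single update on the pooled data, so total successes = posterior α − prior α and total failures = posterior β − prior β.
Total across both batches: 35−13=22 makes, 48−17=31 misses.
Subtract the second batch: 22−19=3 makes and 31−4=27 misses.

3 makes and 27 misses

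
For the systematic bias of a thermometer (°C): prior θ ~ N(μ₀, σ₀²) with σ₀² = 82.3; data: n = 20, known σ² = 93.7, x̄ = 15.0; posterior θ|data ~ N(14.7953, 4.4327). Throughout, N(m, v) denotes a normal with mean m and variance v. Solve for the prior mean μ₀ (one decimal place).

With known observation variance, the Normal–Normal posterior has precision τ_n = τ₀ + n/σ² and mean μ_n = (τ₀μ₀ + (n/σ²)x̄)/τ_n.
Here τ₀ = 1/82.3 = 0.012151 and τ_data = 20/93.7 = 0.213447, so τ_n = 0.225598.
Rearranging for μ₀: μ₀ = (μ_n·τ_n − τ_data·x̄)/τ₀ = (14.7953·0.225598 − 0.213447·15.0) / 0.012151 = 0.136085/0.012151 ≈ 11.2.

μ₀ = 11.2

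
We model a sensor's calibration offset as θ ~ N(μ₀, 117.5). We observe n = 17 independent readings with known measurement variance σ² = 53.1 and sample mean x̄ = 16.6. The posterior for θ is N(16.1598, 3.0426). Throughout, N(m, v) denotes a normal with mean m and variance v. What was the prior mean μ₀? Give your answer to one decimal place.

The posterior mean is a precision-weighted average: μ_n = (τ₀μ₀ + τ_data·x̄)/(τ₀+τ_data), with τ₀=1/σ₀² and τ_data=n/σ².
Here τ₀ = 1/117.5 = 0.008511 and τ_data = 17/53.1 = 0.320151, so τ_n = 0.328662.
Rearranging for μ₀: μ₀ = (μ_n·τ_n − τ_data·x̄)/τ₀ = (16.1598·0.328662 − 0.320151·16.6) / 0.008511 = -0.003394/0.008511 ≈ -0.4.

μ₀ = -0.4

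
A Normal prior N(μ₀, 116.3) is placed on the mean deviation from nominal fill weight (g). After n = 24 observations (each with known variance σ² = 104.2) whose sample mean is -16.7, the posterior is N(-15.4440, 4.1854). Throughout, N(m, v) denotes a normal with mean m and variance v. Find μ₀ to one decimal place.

With known observation variance, the Normal–Normal posterior has precision τ_n = τ₀ + n/σ² and mean μ_n = (τ₀μ₀ + (n/σ²)x̄)/τ_n.
Here τ₀ = 1/116.3 = 0.008598 and τ_data = 24/104.2 = 0.230326, so τ_n = 0.238924.
Rearranging for μ₀: μ₀ = (μ_n·τ_n − τ_data·x̄)/τ₀ = (-15.4440·0.238924 − 0.230326·-16.7) / 0.008598 = 0.156502/0.008598 ≈ 18.2.

μ₀ = 18.2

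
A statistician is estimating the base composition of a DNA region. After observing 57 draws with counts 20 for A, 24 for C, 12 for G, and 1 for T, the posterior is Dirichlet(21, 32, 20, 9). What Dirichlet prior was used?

Dirichlet(1, 8, 8, 8)

For a Dirichlet(α) prior with multinomial counts c, the posterior is Dirichlet(α + c) componentwise.
Subtract each count from the matching posterior parameter: 21−20=1, 32−24=8, 20−12=8, 9−1=8.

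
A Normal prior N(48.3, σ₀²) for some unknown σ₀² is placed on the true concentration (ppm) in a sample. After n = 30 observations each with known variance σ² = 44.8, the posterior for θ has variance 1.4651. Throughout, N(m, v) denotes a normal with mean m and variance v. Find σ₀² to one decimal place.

σ₀² = 77.5

Posterior precision equals prior precision plus data precision: 1/σ_n² = 1/σ₀² + n/σ².
So 1/σ₀² = 1/1.4651 − 30/44.8 = 0.682547 − 0.669643 = 0.012904.
Hence σ₀² = 1/0.012904 ≈ 77.5.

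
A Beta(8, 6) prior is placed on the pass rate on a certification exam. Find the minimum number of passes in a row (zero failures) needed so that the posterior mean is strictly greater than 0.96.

k = 137

After k passes and 0 failures the posterior is Beta(8+k, 6), with mean (8+k)/(8+6+k).
Set (8+k)/(14+k) > 0.96 and solve: k > (0.96·14 − 8)/(1 − 0.96) = 136.000.
The smallest integer exceeding 136.000 is 137.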